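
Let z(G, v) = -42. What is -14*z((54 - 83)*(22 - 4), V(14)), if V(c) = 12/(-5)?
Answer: 588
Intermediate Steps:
V(c) = -12/5 (V(c) = 12*(-⅕) = -12/5)
-14*z((54 - 83)*(22 - 4), V(14)) = -14*(-42) = 588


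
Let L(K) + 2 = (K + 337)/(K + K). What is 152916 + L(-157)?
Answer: 24007408/157 ≈ 1.5291e+5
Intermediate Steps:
L(K) = -2 + (337 + K)/(2*K) (L(K) = -2 + (K + 337)/(K + K) = -2 + (337 + K)/((2*K)) = -2 + (337 + K)*(1/(2*K)) = -2 + (337 + K)/(2*K))
152916 + L(-157) = 152916 + (½)*(337 - 3*(-157))/(-157) = 152916 + (½)*(-1/157)*(337 + 471) = 152916 + (½)*(-1/157)*808 = 152916 - 404/157 = 24007408/157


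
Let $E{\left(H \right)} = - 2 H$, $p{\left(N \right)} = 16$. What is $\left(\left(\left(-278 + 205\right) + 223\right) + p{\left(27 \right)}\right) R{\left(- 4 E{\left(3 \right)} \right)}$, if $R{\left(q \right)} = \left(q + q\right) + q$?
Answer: $11952$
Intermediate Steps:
$R{\left(q \right)} = 3 q$ ($R{\left(q \right)} = 2 q + q = 3 q$)
$\left(\left(\left(-278 + 205\right) + 223\right) + p{\left(27 \right)}\right) R{\left(- 4 E{\left(3 \right)} \right)} = \left(\left(\left(-278 + 205\right) + 223\right) + 16\right) 3 \left(- 4 \left(\left(-2\right) 3\right)\right) = \left(\left(-73 + 223\right) + 16\right) 3 \left(\left(-4\right) \left(-6\right)\right) = \left(150 + 16\right) 3 \cdot 24 = 166 \cdot 72 = 11952$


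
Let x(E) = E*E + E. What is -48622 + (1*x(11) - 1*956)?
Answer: -49446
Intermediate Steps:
x(E) = E + E**2 (x(E) = E**2 + E = E + E**2)
-48622 + (1*x(11) - 1*956) = -48622 + (1*(11*(1 + 11)) - 1*956) = -48622 + (1*(11*12) - 956) = -48622 + (1*132 - 956) = -48622 + (132 - 956) = -48622 - 824 = -49446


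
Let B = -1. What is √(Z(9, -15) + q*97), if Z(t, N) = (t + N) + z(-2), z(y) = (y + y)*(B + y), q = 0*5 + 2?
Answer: 10*√2 ≈ 14.142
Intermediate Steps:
q = 2 (q = 0 + 2 = 2)
z(y) = 2*y*(-1 + y) (z(y) = (y + y)*(-1 + y) = (2*y)*(-1 + y) = 2*y*(-1 + y))
Z(t, N) = 12 + N + t (Z(t, N) = (t + N) + 2*(-2)*(-1 - 2) = (N + t) + 2*(-2)*(-3) = (N + t) + 12 = 12 + N + t)
√(Z(9, -15) + q*97) = √((12 - 15 + 9) + 2*97) = √(6 + 194) = √200 = 10*√2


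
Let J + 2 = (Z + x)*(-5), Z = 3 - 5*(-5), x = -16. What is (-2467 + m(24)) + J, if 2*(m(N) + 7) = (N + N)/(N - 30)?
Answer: -2540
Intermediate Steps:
m(N) = -7 + N/(-30 + N) (m(N) = -7 + ((N + N)/(N - 30))/2 = -7 + ((2*N)/(-30 + N))/2 = -7 + (2*N/(-30 + N))/2 = -7 + N/(-30 + N))
Z = 28 (Z = 3 + 25 = 28)
J = -62 (J = -2 + (28 - 16)*(-5) = -2 + 12*(-5) = -2 - 60 = -62)
(-2467 + m(24)) + J = (-2467 + 6*(35 - 1*24)/(-30 + 24)) - 62 = (-2467 + 6*(35 - 24)/(-6)) - 62 = (-2467 + 6*(-⅙)*11) - 62 = (-2467 - 11) - 62 = -2478 - 62 = -2540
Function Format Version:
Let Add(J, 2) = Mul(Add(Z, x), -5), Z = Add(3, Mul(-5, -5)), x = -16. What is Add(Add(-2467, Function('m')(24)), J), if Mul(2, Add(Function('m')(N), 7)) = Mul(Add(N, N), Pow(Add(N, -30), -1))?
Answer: -2540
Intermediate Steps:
Function('m')(N) = Add(-7, Mul(N, Pow(Add(-30, N), -1))) (Function('m')(N) = Add(-7, Mul(Rational(1, 2), Mul(Add(N, N), Pow(Add(N, -30), -1)))) = Add(-7, Mul(Rational(1, 2), Mul(Mul(2, N), Pow(Add(-30, N), -1)))) = Add(-7, Mul(Rational(1, 2), Mul(2, N, Pow(Add(-30, N), -1)))) = Add(-7, Mul(N, Pow(Add(-30, N), -1))))
Z = 28 (Z = Add(3, 25) = 28)
J = -62 (J = Add(-2, Mul(Add(28, -16), -5)) = Add(-2, Mul(12, -5)) = Add(-2, -60) = -62)
Add(Add(-2467, Function('m')(24)), J) = Add(Add(-2467, Mul(6, Pow(Add(-30, 24), -1), Add(35, Mul(-1, 24)))), -62) = Add(Add(-2467, Mul(6, Pow(-6, -1), Add(35, -24))), -62) = Add(Add(-2467, Mul(6, Rational(-1, 6), 11)), -62) = Add(Add(-2467, -11), -62) = Add(-2478, -62) = -2540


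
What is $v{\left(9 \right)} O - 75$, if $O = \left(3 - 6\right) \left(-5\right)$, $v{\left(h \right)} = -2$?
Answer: $-105$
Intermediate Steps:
$O = 15$ ($O = \left(-3\right) \left(-5\right) = 15$)
$v{\left(9 \right)} O - 75 = \left(-2\right) 15 - 75 = -30 - 75 = -105$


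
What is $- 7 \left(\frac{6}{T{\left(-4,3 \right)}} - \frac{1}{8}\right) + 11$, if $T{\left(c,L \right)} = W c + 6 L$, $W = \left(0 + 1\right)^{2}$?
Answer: $\frac{71}{8} \approx 8.875$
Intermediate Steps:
$W = 1$ ($W = 1^{2} = 1$)
$T{\left(c,L \right)} = c + 6 L$ ($T{\left(c,L \right)} = 1 c + 6 L = c + 6 L$)
$- 7 \left(\frac{6}{T{\left(-4,3 \right)}} - \frac{1}{8}\right) + 11 = - 7 \left(\frac{6}{-4 + 6 \cdot 3} - \frac{1}{8}\right) + 11 = - 7 \left(\frac{6}{-4 + 18} - \frac{1}{8}\right) + 11 = - 7 \left(\frac{6}{14} - \frac{1}{8}\right) + 11 = - 7 \left(6 \cdot \frac{1}{14} - \frac{1}{8}\right) + 11 = - 7 \left(\frac{3}{7} - \frac{1}{8}\right) + 11 = \left(-7\right) \frac{17}{56} + 11 = - \frac{17}{8} + 11 = \frac{71}{8}$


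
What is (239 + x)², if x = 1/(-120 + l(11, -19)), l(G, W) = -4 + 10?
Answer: 742290025/12996 ≈ 57117.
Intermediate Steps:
l(G, W) = 6
x = -1/114 (x = 1/(-120 + 6) = 1/(-114) = -1/114 ≈ -0.0087719)
(239 + x)² = (239 - 1/114)² = (27245/114)² = 742290025/12996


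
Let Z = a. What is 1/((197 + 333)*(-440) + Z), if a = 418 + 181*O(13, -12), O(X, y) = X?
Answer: -1/230429 ≈ -4.3397e-6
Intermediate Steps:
a = 2771 (a = 418 + 181*13 = 418 + 2353 = 2771)
Z = 2771
1/((197 + 333)*(-440) + Z) = 1/((197 + 333)*(-440) + 2771) = 1/(530*(-440) + 2771) = 1/(-233200 + 2771) = 1/(-230429) = -1/230429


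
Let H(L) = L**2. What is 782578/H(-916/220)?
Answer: 2367298450/52441 ≈ 45142.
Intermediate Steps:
782578/H(-916/220) = 782578/((-916/220)**2) = 782578/((-916*1/220)**2) = 782578/((-229/55)**2) = 782578/(52441/3025) = 782578*(3025/52441) = 2367298450/52441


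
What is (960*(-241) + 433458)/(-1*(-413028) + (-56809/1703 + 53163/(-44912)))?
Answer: 15457493015328/31587860809411 ≈ 0.48935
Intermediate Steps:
(960*(-241) + 433458)/(-1*(-413028) + (-56809/1703 + 53163/(-44912))) = (-231360 + 433458)/(413028 + (-56809*1/1703 + 53163*(-1/44912))) = 202098/(413028 + (-56809/1703 - 53163/44912)) = 202098/(413028 - 2641942397/76485136) = 202098/(31587860809411/76485136) = 202098*(76485136/31587860809411) = 15457493015328/31587860809411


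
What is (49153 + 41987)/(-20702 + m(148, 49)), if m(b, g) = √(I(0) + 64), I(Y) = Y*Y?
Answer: -15190/3449 ≈ -4.4042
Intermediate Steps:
I(Y) = Y²
m(b, g) = 8 (m(b, g) = √(0² + 64) = √(0 + 64) = √64 = 8)
(49153 + 41987)/(-20702 + m(148, 49)) = (49153 + 41987)/(-20702 + 8) = 91140/(-20694) = 91140*(-1/20694) = -15190/3449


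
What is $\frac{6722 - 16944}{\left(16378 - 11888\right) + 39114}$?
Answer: $- \frac{5111}{21802} \approx -0.23443$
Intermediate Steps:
$\frac{6722 - 16944}{\left(16378 - 11888\right) + 39114} = - \frac{10222}{\left(16378 - 11888\right) + 39114} = - \frac{10222}{4490 + 39114} = - \frac{10222}{43604} = \left(-10222\right) \frac{1}{43604} = - \frac{5111}{21802}$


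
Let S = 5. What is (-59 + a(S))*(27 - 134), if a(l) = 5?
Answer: 5778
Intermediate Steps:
(-59 + a(S))*(27 - 134) = (-59 + 5)*(27 - 134) = -54*(-107) = 5778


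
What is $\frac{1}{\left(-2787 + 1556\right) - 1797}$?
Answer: $- \frac{1}{3028} \approx -0.00033025$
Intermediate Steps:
$\frac{1}{\left(-2787 + 1556\right) - 1797} = \frac{1}{-1231 - 1797} = \frac{1}{-3028} = - \frac{1}{3028}$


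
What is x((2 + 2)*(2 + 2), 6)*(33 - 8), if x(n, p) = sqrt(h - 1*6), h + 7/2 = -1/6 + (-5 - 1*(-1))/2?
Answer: 25*I*sqrt(105)/3 ≈ 85.391*I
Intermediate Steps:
h = -17/3 (h = -7/2 + (-1/6 + (-5 - 1*(-1))/2) = -7/2 + (-1*1/6 + (-5 + 1)*(1/2)) = -7/2 + (-1/6 - 4*1/2) = -7/2 + (-1/6 - 2) = -7/2 - 13/6 = -17/3 ≈ -5.6667)
x(n, p) = I*sqrt(105)/3 (x(n, p) = sqrt(-17/3 - 1*6) = sqrt(-17/3 - 6) = sqrt(-35/3) = I*sqrt(105)/3)
x((2 + 2)*(2 + 2), 6)*(33 - 8) = (I*sqrt(105)/3)*(33 - 8) = (I*sqrt(105)/3)*25 = 25*I*sqrt(105)/3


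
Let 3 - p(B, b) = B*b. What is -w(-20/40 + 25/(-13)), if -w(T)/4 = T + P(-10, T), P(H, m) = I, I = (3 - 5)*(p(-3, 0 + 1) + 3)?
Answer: -1062/13 ≈ -81.692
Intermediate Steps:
p(B, b) = 3 - B*b
I = -18 (I = (3 - 5)*((3 - 1*(-3)*(0 + 1)) + 3) = -2*((3 - 1*(-3)*1) + 3) = -2*((3 + 3) + 3) = -2*(6 + 3) = -2*9 = -18)
P(H, m) = -18
w(T) = 72 - 4*T (w(T) = -4*(T - 18) = -4*(-18 + T) = 72 - 4*T)
-w(-20/40 + 25/(-13)) = -(72 - 4*(-20/40 + 25/(-13))) = -(72 - 4*(-20*1/40 + 25*(-1/13))) = -(72 - 4*(-1/2 - 25/13)) = -(72 - 4*(-63/26)) = -(72 + 126/13) = -1*1062/13 = -1062/13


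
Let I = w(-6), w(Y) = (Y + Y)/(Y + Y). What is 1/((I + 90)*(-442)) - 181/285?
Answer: -7280467/11463270 ≈ -0.63511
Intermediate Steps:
w(Y) = 1 (w(Y) = (2*Y)/((2*Y)) = (2*Y)*(1/(2*Y)) = 1)
I = 1
1/((I + 90)*(-442)) - 181/285 = 1/((1 + 90)*(-442)) - 181/285 = -1/442/91 - 181*1/285 = (1/91)*(-1/442) - 181/285 = -1/40222 - 181/285 = -7280467/11463270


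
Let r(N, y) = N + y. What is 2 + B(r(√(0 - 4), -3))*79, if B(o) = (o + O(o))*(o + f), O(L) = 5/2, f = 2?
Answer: -549/2 - 237*I ≈ -274.5 - 237.0*I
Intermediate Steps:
O(L) = 5/2 (O(L) = 5*(½) = 5/2)
B(o) = (2 + o)*(5/2 + o) (B(o) = (o + 5/2)*(o + 2) = (5/2 + o)*(2 + o) = (2 + o)*(5/2 + o))
2 + B(r(√(0 - 4), -3))*79 = 2 + (5 + (√(0 - 4) - 3)² + 9*(√(0 - 4) - 3)/2)*79 = 2 + (5 + (√(-4) - 3)² + 9*(√(-4) - 3)/2)*79 = 2 + (5 + (2*I - 3)² + 9*(2*I - 3)/2)*79 = 2 + (5 + (-3 + 2*I)² + 9*(-3 + 2*I)/2)*79 = 2 + (5 + (-3 + 2*I)² + (-27/2 + 9*I))*79 = 2 + (-17/2 + (-3 + 2*I)² + 9*I)*79 = 2 + (-1343/2 + 79*(-3 + 2*I)² + 711*I) = -1339/2 + 79*(-3 + 2*I)² + 711*I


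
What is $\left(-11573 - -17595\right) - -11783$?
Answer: $17805$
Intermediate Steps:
$\left(-11573 - -17595\right) - -11783 = \left(-11573 + 17595\right) + 11783 = 6022 + 11783 = 17805$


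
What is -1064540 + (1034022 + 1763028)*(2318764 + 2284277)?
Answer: 12874934764510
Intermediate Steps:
-1064540 + (1034022 + 1763028)*(2318764 + 2284277) = -1064540 + 2797050*4603041 = -1064540 + 12874935829050 = 12874934764510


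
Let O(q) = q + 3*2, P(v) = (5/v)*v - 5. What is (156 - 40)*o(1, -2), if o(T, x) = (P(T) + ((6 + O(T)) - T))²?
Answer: 16704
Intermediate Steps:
P(v) = 0 (P(v) = 5 - 5 = 0)
O(q) = 6 + q (O(q) = q + 6 = 6 + q)
o(T, x) = 144 (o(T, x) = (0 + ((6 + (6 + T)) - T))² = (0 + ((12 + T) - T))² = (0 + 12)² = 12² = 144)
(156 - 40)*o(1, -2) = (156 - 40)*144 = 116*144 = 16704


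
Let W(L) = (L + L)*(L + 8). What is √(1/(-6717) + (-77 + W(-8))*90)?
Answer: I*√312668363487/6717 ≈ 83.247*I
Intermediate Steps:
W(L) = 2*L*(8 + L) (W(L) = (2*L)*(8 + L) = 2*L*(8 + L))
√(1/(-6717) + (-77 + W(-8))*90) = √(1/(-6717) + (-77 + 2*(-8)*(8 - 8))*90) = √(-1/6717 + (-77 + 2*(-8)*0)*90) = √(-1/6717 + (-77 + 0)*90) = √(-1/6717 - 77*90) = √(-1/6717 - 6930) = √(-46548811/6717) = I*√312668363487/6717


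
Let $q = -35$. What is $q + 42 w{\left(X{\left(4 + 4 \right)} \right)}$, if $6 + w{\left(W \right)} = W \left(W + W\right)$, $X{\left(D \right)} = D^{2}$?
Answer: $343777$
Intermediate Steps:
$w{\left(W \right)} = -6 + 2 W^{2}$ ($w{\left(W \right)} = -6 + W \left(W + W\right) = -6 + W 2 W = -6 + 2 W^{2}$)
$q + 42 w{\left(X{\left(4 + 4 \right)} \right)} = -35 + 42 \left(-6 + 2 \left(\left(4 + 4\right)^{2}\right)^{2}\right) = -35 + 42 \left(-6 + 2 \left(8^{2}\right)^{2}\right) = -35 + 42 \left(-6 + 2 \cdot 64^{2}\right) = -35 + 42 \left(-6 + 2 \cdot 4096\right) = -35 + 42 \left(-6 + 8192\right) = -35 + 42 \cdot 8186 = -35 + 343812 = 343777$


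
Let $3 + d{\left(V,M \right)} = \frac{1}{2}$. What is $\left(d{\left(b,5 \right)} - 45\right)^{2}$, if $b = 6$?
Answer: $\frac{9025}{4} \approx 2256.3$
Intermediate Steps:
$d{\left(V,M \right)} = - \frac{5}{2}$ ($d{\left(V,M \right)} = -3 + \frac{1}{2} = - \frac{5}{2}$)
$\left(d{\left(b,5 \right)} - 45\right)^{2} = \left(- \frac{5}{2} - 45\right)^{2} = \left(- \frac{95}{2}\right)^{2} = \frac{9025}{4}$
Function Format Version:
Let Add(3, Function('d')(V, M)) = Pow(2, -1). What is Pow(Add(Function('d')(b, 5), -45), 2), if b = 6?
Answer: Rational(9025, 4) ≈ 2256.3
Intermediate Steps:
Function('d')(V, M) = Rational(-5, 2) (Function('d')(V, M) = Add(-3, Pow(2, -1)) = Add(-3, Rational(1, 2)) = Rational(-5, 2))
Pow(Add(Function('d')(b, 5), -45), 2) = Pow(Add(Rational(-5, 2), -45), 2) = Pow(Rational(-95, 2), 2) = Rational(9025, 4)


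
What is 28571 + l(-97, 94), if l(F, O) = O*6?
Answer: 29135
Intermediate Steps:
l(F, O) = 6*O
28571 + l(-97, 94) = 28571 + 6*94 = 28571 + 564 = 29135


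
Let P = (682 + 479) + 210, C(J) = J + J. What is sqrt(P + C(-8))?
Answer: sqrt(1355) ≈ 36.810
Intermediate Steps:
C(J) = 2*J
P = 1371 (P = 1161 + 210 = 1371)
sqrt(P + C(-8)) = sqrt(1371 + 2*(-8)) = sqrt(1371 - 16) = sqrt(1355)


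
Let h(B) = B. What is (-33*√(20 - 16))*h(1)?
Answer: -66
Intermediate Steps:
(-33*√(20 - 16))*h(1) = -33*√(20 - 16)*1 = -33*√4*1 = -33*2*1 = -66*1 = -66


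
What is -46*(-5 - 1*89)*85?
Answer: 367540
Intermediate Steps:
-46*(-5 - 1*89)*85 = -46*(-5 - 89)*85 = -46*(-94)*85 = 4324*85 = 367540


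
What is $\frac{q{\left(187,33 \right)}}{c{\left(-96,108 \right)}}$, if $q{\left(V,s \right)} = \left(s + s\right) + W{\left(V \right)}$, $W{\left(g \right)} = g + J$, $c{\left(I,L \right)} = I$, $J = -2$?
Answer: $- \frac{251}{96} \approx -2.6146$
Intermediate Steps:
$W{\left(g \right)} = -2 + g$ ($W{\left(g \right)} = g - 2 = -2 + g$)
$q{\left(V,s \right)} = -2 + V + 2 s$ ($q{\left(V,s \right)} = \left(s + s\right) + \left(-2 + V\right) = 2 s + \left(-2 + V\right) = -2 + V + 2 s$)
$\frac{q{\left(187,33 \right)}}{c{\left(-96,108 \right)}} = \frac{-2 + 187 + 2 \cdot 33}{-96} = \left(-2 + 187 + 66\right) \left(- \frac{1}{96}\right) = 251 \left(- \frac{1}{96}\right) = - \frac{251}{96}$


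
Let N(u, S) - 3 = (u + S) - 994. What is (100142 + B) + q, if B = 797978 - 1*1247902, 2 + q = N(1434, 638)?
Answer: -348703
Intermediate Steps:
N(u, S) = -991 + S + u (N(u, S) = 3 + ((u + S) - 994) = 3 + ((S + u) - 994) = 3 + (-994 + S + u) = -991 + S + u)
q = 1079 (q = -2 + (-991 + 638 + 1434) = -2 + 1081 = 1079)
B = -449924 (B = 797978 - 1247902 = -449924)
(100142 + B) + q = (100142 - 449924) + 1079 = -349782 + 1079 = -348703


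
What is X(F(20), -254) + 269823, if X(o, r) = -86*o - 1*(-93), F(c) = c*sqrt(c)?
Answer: 269916 - 3440*sqrt(5) ≈ 2.6222e+5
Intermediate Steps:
F(c) = c**(3/2)
X(o, r) = 93 - 86*o (X(o, r) = -86*o + 93 = 93 - 86*o)
X(F(20), -254) + 269823 = (93 - 3440*sqrt(5)) + 269823 = 269916 - 3440*sqrt(5)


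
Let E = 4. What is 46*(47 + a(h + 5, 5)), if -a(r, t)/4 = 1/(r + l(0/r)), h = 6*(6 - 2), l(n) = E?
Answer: 71162/33 ≈ 2156.4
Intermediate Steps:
l(n) = 4
h = 24 (h = 6*4 = 24)
a(r, t) = -4/(4 + r) (a(r, t) = -4/(r + 4) = -4/(4 + r))
46*(47 + a(h + 5, 5)) = 46*(47 - 4/(4 + (24 + 5))) = 46*(47 - 4/(4 + 29)) = 46*(47 - 4/33) = 46*(1547/33) = 71162/33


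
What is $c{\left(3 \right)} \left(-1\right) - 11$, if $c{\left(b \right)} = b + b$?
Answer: $-17$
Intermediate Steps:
$c{\left(b \right)} = 2 b$
$c{\left(3 \right)} \left(-1\right) - 11 = 2 \cdot 3 \left(-1\right) - 11 = 6 \left(-1\right) - 11 = -6 - 11 = -17$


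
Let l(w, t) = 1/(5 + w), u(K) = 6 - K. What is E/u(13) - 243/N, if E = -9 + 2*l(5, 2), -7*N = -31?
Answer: -58171/1085 ≈ -53.614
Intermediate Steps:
N = 31/7 (N = -⅐*(-31) = 31/7 ≈ 4.4286)
E = -44/5 (E = -9 + 2/(5 + 5) = -9 + 2/10 = -9 + 2*(⅒) = -9 + ⅕ = -44/5 ≈ -8.8000)
E/u(13) - 243/N = -44/(5*(6 - 1*13)) - 243/31/7 = -44/(5*(6 - 13)) - 243*7/31 = -44/5/(-7) - 1701/31 = -44/5*(-⅐) - 1701/31 = 44/35 - 1701/31 = -58171/1085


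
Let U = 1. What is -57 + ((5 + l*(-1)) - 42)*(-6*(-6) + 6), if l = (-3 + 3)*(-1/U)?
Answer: -1611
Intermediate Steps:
l = 0 (l = (-3 + 3)*(-1/1) = 0*(-1*1) = 0*(-1) = 0)
-57 + ((5 + l*(-1)) - 42)*(-6*(-6) + 6) = -57 + ((5 + 0*(-1)) - 42)*(-6*(-6) + 6) = -57 + ((5 + 0) - 42)*(36 + 6) = -57 + (5 - 42)*42 = -57 - 37*42 = -57 - 1554 = -1611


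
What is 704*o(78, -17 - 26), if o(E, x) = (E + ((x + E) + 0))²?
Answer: 8989376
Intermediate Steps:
o(E, x) = (x + 2*E)² (o(E, x) = (E + ((E + x) + 0))² = (E + (E + x))² = (x + 2*E)²)
704*o(78, -17 - 26) = 704*((-17 - 26) + 2*78)² = 704*(-43 + 156)² = 704*113² = 704*12769 = 8989376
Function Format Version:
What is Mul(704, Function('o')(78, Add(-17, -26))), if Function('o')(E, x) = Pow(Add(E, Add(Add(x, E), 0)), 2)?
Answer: 8989376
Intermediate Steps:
Function('o')(E, x) = Pow(Add(x, Mul(2, E)), 2) (Function('o')(E, x) = Pow(Add(E, Add(Add(E, x), 0)), 2) = Pow(Add(E, Add(E, x)), 2) = Pow(Add(x, Mul(2, E)), 2))
Mul(704, Function('o')(78, Add(-17, -26))) = Mul(704, Pow(Add(Add(-17, -26), Mul(2, 78)), 2)) = Mul(704, Pow(Add(-43, 156), 2)) = Mul(704, Pow(113, 2)) = Mul(704, 12769) = 8989376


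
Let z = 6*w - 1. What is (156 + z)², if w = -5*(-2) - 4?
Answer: 36481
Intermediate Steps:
w = 6 (w = 10 - 4 = 6)
z = 35 (z = 6*6 - 1 = 36 - 1 = 35)
(156 + z)² = (156 + 35)² = 191² = 36481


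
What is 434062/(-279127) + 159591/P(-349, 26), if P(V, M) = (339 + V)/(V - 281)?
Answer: 2806407460529/279127 ≈ 1.0054e+7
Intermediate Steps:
P(V, M) = (339 + V)/(-281 + V)
434062/(-279127) + 159591/P(-349, 26) = 434062/(-279127) + 159591/(((339 - 349)/(-281 - 349))) = 434062*(-1/279127) + 159591/((-10/(-630))) = -434062/279127 + 159591/((-1/630*(-10))) = -434062/279127 + 159591/(1/63) = -434062/279127 + 159591*63 = -434062/279127 + 10054233 = 2806407460529/279127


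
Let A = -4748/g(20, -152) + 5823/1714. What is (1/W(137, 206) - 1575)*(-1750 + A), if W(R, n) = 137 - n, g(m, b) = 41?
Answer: 7111693810202/2424453 ≈ 2.9333e+6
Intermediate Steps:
A = -7899329/70274 (A = -4748/41 + 5823/1714 = -7899329/70274 ≈ -112.41)
(1/W(137, 206) - 1575)*(-1750 + A) = (1/(137 - 1*206) - 1575)*(-1750 - 7899329/70274) = (1/(137 - 206) - 1575)*(-130878829/70274) = (1/(-69) - 1575)*(-130878829/70274) = (-1/69 - 1575)*(-130878829/70274) = -108676/69*(-130878829/70274) = 7111693810202/2424453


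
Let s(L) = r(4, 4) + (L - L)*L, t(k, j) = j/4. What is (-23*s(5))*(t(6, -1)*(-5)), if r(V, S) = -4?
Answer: 115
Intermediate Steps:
t(k, j) = j/4 (t(k, j) = j*(¼) = j/4)
s(L) = -4 (s(L) = -4 + (L - L)*L = -4 + 0*L = -4 + 0 = -4)
(-23*s(5))*(t(6, -1)*(-5)) = (-23*(-4))*(((¼)*(-1))*(-5)) = 92*(-¼*(-5)) = 92*(5/4) = 115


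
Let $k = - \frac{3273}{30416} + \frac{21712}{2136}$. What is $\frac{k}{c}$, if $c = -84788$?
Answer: $- \frac{81675133}{688569452736} \approx -0.00011862$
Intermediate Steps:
$k = \frac{81675133}{8121072}$ ($k = \left(-3273\right) \frac{1}{30416} + 21712 \cdot \frac{1}{2136} = - \frac{3273}{30416} + \frac{2714}{267} = \frac{81675133}{8121072} \approx 10.057$)
$\frac{k}{c} = \frac{81675133}{8121072 \left(-84788\right)} = \frac{81675133}{8121072} \left(- \frac{1}{84788}\right) = - \frac{81675133}{688569452736}$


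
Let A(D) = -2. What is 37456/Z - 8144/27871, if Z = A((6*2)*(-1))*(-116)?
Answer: 130255846/808259 ≈ 161.16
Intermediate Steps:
Z = 232 (Z = -2*(-116) = 232)
37456/Z - 8144/27871 = 37456/232 - 8144/27871 = 37456*(1/232) - 8144*1/27871 = 4682/29 - 8144/27871 = 130255846/808259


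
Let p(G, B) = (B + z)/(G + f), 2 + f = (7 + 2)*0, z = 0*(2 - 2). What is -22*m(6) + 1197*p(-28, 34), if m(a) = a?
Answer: -7443/5 ≈ -1488.6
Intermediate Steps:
z = 0 (z = 0*0 = 0)
f = -2 (f = -2 + (7 + 2)*0 = -2 + 9*0 = -2 + 0 = -2)
p(G, B) = B/(-2 + G) (p(G, B) = (B + 0)/(G - 2) = B/(-2 + G))
-22*m(6) + 1197*p(-28, 34) = -22*6 + 1197*(34/(-2 - 28)) = -132 + 1197*(34/(-30)) = -132 + 1197*(34*(-1/30)) = -132 + 1197*(-17/15) = -132 - 6783/5 = -7443/5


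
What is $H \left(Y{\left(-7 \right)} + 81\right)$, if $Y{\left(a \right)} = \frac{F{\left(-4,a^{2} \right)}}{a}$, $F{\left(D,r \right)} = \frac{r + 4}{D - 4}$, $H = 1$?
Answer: $\frac{4589}{56} \approx 81.946$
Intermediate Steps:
$F{\left(D,r \right)} = \frac{4 + r}{-4 + D}$
$Y{\left(a \right)} = \frac{- \frac{1}{2} - \frac{a^{2}}{8}}{a}$ ($Y{\left(a \right)} = \frac{\frac{1}{-4 - 4} \left(4 + a^{2}\right)}{a} = \frac{\frac{1}{-8} \left(4 + a^{2}\right)}{a} = \frac{\left(- \frac{1}{8}\right) \left(4 + a^{2}\right)}{a} = \frac{- \frac{1}{2} - \frac{a^{2}}{8}}{a}$)
$H \left(Y{\left(-7 \right)} + 81\right) = 1 \left(\frac{-4 - \left(-7\right)^{2}}{8 \left(-7\right)} + 81\right) = 1 \left(\frac{1}{8} \left(- \frac{1}{7}\right) \left(-4 - 49\right) + 81\right) = 1 \left(\frac{1}{8} \left(- \frac{1}{7}\right) \left(-53\right) + 81\right) = 1 \left(\frac{53}{56} + 81\right) = 1 \cdot \frac{4589}{56} = \frac{4589}{56}$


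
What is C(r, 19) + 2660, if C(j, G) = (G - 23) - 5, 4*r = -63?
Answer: 2651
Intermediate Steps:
r = -63/4 (r = (1/4)*(-63) = -63/4 ≈ -15.750)
C(j, G) = -28 + G (C(j, G) = (-23 + G) - 5 = -28 + G)
C(r, 19) + 2660 = (-28 + 19) + 2660 = -9 + 2660 = 2651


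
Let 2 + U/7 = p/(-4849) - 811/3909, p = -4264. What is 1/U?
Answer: -1458057/13555255 ≈ -0.10756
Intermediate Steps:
U = -13555255/1458057 (U = -14 + 7*(-4264/(-4849) - 811/3909) = -14 + 7*(-4264*(-1/4849) - 811*1/3909) = -14 + 7*(328/373 - 811/3909) = -14 + 7*(979649/1458057) = -14 + 6857543/1458057 = -13555255/1458057 ≈ -9.2968)
1/U = 1/(-13555255/1458057) = -1458057/13555255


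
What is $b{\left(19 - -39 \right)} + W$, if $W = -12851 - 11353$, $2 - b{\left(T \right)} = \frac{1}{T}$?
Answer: $- \frac{1403717}{58} \approx -24202.0$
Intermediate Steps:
$b{\left(T \right)} = 2 - \frac{1}{T}$
$W = -24204$
$b{\left(19 - -39 \right)} + W = \left(2 - \frac{1}{19 - -39}\right) - 24204 = \left(2 - \frac{1}{19 + 39}\right) - 24204 = \left(2 - \frac{1}{58}\right) - 24204 = \frac{115}{58} - 24204 = - \frac{1403717}{58}$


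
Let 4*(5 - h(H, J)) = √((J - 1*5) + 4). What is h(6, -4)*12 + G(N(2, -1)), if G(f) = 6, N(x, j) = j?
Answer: 66 - 3*I*√5 ≈ 66.0 - 6.7082*I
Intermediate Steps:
h(H, J) = 5 - √(-1 + J)/4 (h(H, J) = 5 - √((J - 1*5) + 4)/4 = 5 - √((J - 5) + 4)/4 = 5 - √((-5 + J) + 4)/4 = 5 - √(-1 + J)/4)
h(6, -4)*12 + G(N(2, -1)) = (5 - √(-1 - 4)/4)*12 + 6 = (5 - I*√5/4)*12 + 6 = (60 - 3*I*√5) + 6 = 66 - 3*I*√5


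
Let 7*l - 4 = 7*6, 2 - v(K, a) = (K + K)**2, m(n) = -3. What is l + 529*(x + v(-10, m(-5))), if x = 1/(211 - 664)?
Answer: -667611547/3171 ≈ -2.1054e+5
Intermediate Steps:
x = -1/453 (x = 1/(-453) = -1/453 ≈ -0.0022075)
v(K, a) = 2 - 4*K**2 (v(K, a) = 2 - (K + K)**2 = 2 - (2*K)**2 = 2 - 4*K**2)
l = 46/7 (l = 4/7 + (7*6)/7 = 4/7 + (1/7)*42 = 4/7 + 6 = 46/7 ≈ 6.5714)
l + 529*(x + v(-10, m(-5))) = 46/7 + 529*(-1/453 + (2 - 4*(-10)**2)) = 46/7 + 529*(-1/453 + (2 - 4*100)) = 46/7 + 529*(-1/453 + (2 - 400)) = 46/7 + 529*(-1/453 - 398) = 46/7 + 529*(-180295/453) = 46/7 - 95376055/453 = -667611547/3171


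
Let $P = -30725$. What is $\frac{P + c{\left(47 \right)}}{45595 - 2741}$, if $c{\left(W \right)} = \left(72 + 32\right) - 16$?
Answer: $- \frac{30637}{42854} \approx -0.71492$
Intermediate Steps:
$c{\left(W \right)} = 88$ ($c{\left(W \right)} = 104 - 16 = 88$)
$\frac{P + c{\left(47 \right)}}{45595 - 2741} = \frac{-30725 + 88}{45595 - 2741} = - \frac{30637}{42854}$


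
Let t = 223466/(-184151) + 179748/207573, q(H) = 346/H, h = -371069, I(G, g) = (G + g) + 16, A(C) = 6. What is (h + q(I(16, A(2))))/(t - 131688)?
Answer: 44914990409362029/15940232158721831 ≈ 2.8177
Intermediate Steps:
I(G, g) = 16 + G + g
t = -4428244690/12741591841 (t = 223466*(-1/184151) + 179748*(1/207573) = -223466/184151 + 59916/69191 = -4428244690/12741591841 ≈ -0.34754)
(h + q(I(16, A(2))))/(t - 131688) = (-371069 + 346/(16 + 16 + 6))/(-4428244690/12741591841 - 131688) = (-371069 + 346/38)/(-1677919174602298/12741591841) = (-371069 + 346*(1/38))*(-12741591841/1677919174602298) = (-371069 + 173/19)*(-12741591841/1677919174602298) = -7050138/19*(-12741591841/1677919174602298) = 44914990409362029/15940232158721831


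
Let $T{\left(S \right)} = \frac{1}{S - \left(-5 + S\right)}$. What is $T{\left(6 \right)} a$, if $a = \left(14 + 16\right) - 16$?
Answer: $\frac{14}{5} \approx 2.8$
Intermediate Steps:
$T{\left(S \right)} = \frac{1}{5}$
$a = 14$ ($a = 30 - 16 = 14$)
$T{\left(6 \right)} a = \frac{1}{5} \cdot 14 = \frac{14}{5}$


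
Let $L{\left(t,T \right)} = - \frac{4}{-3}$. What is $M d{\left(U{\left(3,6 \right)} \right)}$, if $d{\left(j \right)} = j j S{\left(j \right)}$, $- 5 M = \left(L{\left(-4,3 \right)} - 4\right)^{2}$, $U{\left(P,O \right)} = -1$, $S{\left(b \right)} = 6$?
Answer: $- \frac{128}{15} \approx -8.5333$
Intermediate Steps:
$L{\left(t,T \right)} = \frac{4}{3}$ ($L{\left(t,T \right)} = \left(-4\right) \left(- \frac{1}{3}\right) = \frac{4}{3}$)
$M = - \frac{64}{45}$ ($M = - \frac{\left(\frac{4}{3} - 4\right)^{2}}{5} = - \frac{\left(- \frac{8}{3}\right)^{2}}{5} = \left(- \frac{1}{5}\right) \frac{64}{9} = - \frac{64}{45} \approx -1.4222$)
$d{\left(j \right)} = 6 j^{2}$ ($d{\left(j \right)} = j j 6 = j^{2} \cdot 6 = 6 j^{2}$)
$M d{\left(U{\left(3,6 \right)} \right)} = - \frac{64 \cdot 6 \left(-1\right)^{2}}{45} = - \frac{64 \cdot 6 \cdot 1}{45} = \left(- \frac{64}{45}\right) 6 = - \frac{128}{15}$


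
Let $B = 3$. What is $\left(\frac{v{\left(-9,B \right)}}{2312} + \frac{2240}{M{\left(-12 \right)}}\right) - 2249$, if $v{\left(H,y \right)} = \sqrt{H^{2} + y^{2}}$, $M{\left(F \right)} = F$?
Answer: $- \frac{7307}{3} + \frac{3 \sqrt{10}}{2312} \approx -2435.7$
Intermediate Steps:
$\left(\frac{v{\left(-9,B \right)}}{2312} + \frac{2240}{M{\left(-12 \right)}}\right) - 2249 = \left(\frac{\sqrt{\left(-9\right)^{2} + 3^{2}}}{2312} + \frac{2240}{-12}\right) - 2249 = \left(\sqrt{81 + 9} \cdot \frac{1}{2312} + 2240 \left(- \frac{1}{12}\right)\right) - 2249 = \left(\sqrt{90} \cdot \frac{1}{2312} - \frac{560}{3}\right) - 2249 = \left(3 \sqrt{10} \cdot \frac{1}{2312} - \frac{560}{3}\right) - 2249 = \left(\frac{3 \sqrt{10}}{2312} - \frac{560}{3}\right) - 2249 = \left(- \frac{560}{3} + \frac{3 \sqrt{10}}{2312}\right) - 2249 = - \frac{7307}{3} + \frac{3 \sqrt{10}}{2312}$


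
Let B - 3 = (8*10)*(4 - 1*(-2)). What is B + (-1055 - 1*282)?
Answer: -854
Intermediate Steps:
B = 483 (B = 3 + (8*10)*(4 - 1*(-2)) = 3 + 80*(4 + 2) = 3 + 80*6 = 3 + 480 = 483)
B + (-1055 - 1*282) = 483 + (-1055 - 1*282) = 483 + (-1055 - 282) = 483 - 1337 = -854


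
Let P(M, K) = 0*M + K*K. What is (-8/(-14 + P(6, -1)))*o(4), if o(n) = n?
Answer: 32/13 ≈ 2.4615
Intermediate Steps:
P(M, K) = K² (P(M, K) = 0 + K² = K²)
(-8/(-14 + P(6, -1)))*o(4) = (-8/(-14 + (-1)²))*4 = (-8/(-14 + 1))*4 = (-8/(-13))*4 = -1/13*(-8)*4 = (8/13)*4 = 32/13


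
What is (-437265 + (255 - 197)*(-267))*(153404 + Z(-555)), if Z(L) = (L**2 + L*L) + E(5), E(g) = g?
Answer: -348373331709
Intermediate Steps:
Z(L) = 5 + 2*L**2 (Z(L) = (L**2 + L*L) + 5 = (L**2 + L**2) + 5 = 2*L**2 + 5 = 5 + 2*L**2)
(-437265 + (255 - 197)*(-267))*(153404 + Z(-555)) = (-437265 + (255 - 197)*(-267))*(153404 + (5 + 2*(-555)**2)) = (-437265 + 58*(-267))*(153404 + (5 + 2*308025)) = (-437265 - 15486)*(153404 + (5 + 616050)) = -452751*(153404 + 616055) = -452751*769459 = -348373331709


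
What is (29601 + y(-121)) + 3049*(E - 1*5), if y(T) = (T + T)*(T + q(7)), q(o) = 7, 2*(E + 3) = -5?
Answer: 50349/2 ≈ 25175.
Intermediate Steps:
E = -11/2 (E = -3 + (½)*(-5) = -3 - 5/2 = -11/2 ≈ -5.5000)
y(T) = 2*T*(7 + T) (y(T) = (T + T)*(T + 7) = (2*T)*(7 + T) = 2*T*(7 + T))
(29601 + y(-121)) + 3049*(E - 1*5) = (29601 + 2*(-121)*(7 - 121)) + 3049*(-11/2 - 1*5) = (29601 + 2*(-121)*(-114)) + 3049*(-11/2 - 5) = (29601 + 27588) + 3049*(-21/2) = 57189 - 64029/2 = 50349/2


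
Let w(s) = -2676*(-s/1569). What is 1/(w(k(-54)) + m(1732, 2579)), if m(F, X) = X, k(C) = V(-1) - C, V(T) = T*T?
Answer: 523/1397877 ≈ 0.00037414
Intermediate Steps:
V(T) = T**2
k(C) = 1 - C (k(C) = (-1)**2 - C = 1 - C)
w(s) = 892*s/523 (w(s) = -(-892)*s/523 = 892*s/523)
1/(w(k(-54)) + m(1732, 2579)) = 1/(892*(1 - 1*(-54))/523 + 2579) = 1/(892*(1 + 54)/523 + 2579) = 1/((892/523)*55 + 2579) = 1/(49060/523 + 2579) = 1/(1397877/523) = 523/1397877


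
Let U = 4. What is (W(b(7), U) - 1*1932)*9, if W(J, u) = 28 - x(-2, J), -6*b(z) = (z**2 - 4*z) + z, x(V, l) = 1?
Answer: -17145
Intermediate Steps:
b(z) = z/2 - z**2/6 (b(z) = -((z**2 - 4*z) + z)/6 = -(z**2 - 3*z)/6 = z/2 - z**2/6)
W(J, u) = 27 (W(J, u) = 28 - 1*1 = 28 - 1 = 27)
(W(b(7), U) - 1*1932)*9 = (27 - 1*1932)*9 = (27 - 1932)*9 = -1905*9 = -17145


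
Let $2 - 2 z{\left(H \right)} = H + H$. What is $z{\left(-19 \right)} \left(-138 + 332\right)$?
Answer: $3880$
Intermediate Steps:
$z{\left(H \right)} = 1 - H$ ($z{\left(H \right)} = 1 - \frac{H + H}{2} = 1 - \frac{2 H}{2} = 1 - H$)
$z{\left(-19 \right)} \left(-138 + 332\right) = \left(1 - -19\right) \left(-138 + 332\right) = \left(1 + 19\right) 194 = 20 \cdot 194 = 3880$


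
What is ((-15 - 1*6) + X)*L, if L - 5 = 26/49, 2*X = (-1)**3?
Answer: -11653/98 ≈ -118.91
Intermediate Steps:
X = -1/2 (X = (1/2)*(-1)**3 = (1/2)*(-1) = -1/2 ≈ -0.50000)
L = 271/49 (L = 5 + 26/49 = 271/49 ≈ 5.5306)
((-15 - 1*6) + X)*L = ((-15 - 1*6) - 1/2)*(271/49) = ((-15 - 6) - 1/2)*(271/49) = (-21 - 1/2)*(271/49) = -43/2*271/49 = -11653/98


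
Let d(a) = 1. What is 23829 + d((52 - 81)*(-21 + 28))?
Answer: 23830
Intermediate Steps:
23829 + d((52 - 81)*(-21 + 28)) = 23829 + 1 = 23830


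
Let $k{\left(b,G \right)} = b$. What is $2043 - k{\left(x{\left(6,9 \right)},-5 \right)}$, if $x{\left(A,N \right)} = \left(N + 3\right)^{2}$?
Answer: $1899$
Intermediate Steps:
$x{\left(A,N \right)} = \left(3 + N\right)^{2}$
$2043 - k{\left(x{\left(6,9 \right)},-5 \right)} = 2043 - \left(3 + 9\right)^{2} = 2043 - 12^{2} = 2043 - 144 = 1899$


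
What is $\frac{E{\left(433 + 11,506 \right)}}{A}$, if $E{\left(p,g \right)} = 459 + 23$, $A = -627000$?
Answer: $- \frac{241}{313500} \approx -0.00076874$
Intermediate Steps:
$E{\left(p,g \right)} = 482$
$\frac{E{\left(433 + 11,506 \right)}}{A} = \frac{482}{-627000} = 482 \left(- \frac{1}{627000}\right) = - \frac{241}{313500}$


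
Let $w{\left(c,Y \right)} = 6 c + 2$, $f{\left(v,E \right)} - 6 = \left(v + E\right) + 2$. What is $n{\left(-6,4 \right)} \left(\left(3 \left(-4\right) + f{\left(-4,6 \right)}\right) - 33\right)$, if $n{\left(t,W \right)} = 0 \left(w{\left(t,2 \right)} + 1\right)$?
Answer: $0$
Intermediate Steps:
$f{\left(v,E \right)} = 8 + E + v$ ($f{\left(v,E \right)} = 6 + \left(\left(v + E\right) + 2\right) = 6 + \left(\left(E + v\right) + 2\right) = 6 + \left(2 + E + v\right) = 8 + E + v$)
$w{\left(c,Y \right)} = 2 + 6 c$
$n{\left(t,W \right)} = 0$ ($n{\left(t,W \right)} = 0 \left(\left(2 + 6 t\right) + 1\right) = 0 \left(3 + 6 t\right) = 0$)
$n{\left(-6,4 \right)} \left(\left(3 \left(-4\right) + f{\left(-4,6 \right)}\right) - 33\right) = 0 \left(\left(3 \left(-4\right) + \left(8 + 6 - 4\right)\right) - 33\right) = 0 \left(\left(-12 + 10\right) - 33\right) = 0 \left(-2 - 33\right) = 0 \left(-35\right) = 0$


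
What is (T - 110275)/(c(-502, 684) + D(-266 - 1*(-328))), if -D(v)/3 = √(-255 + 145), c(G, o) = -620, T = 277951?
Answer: -10395912/38539 + 251514*I*√110/192695 ≈ -269.75 + 13.69*I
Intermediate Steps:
D(v) = -3*I*√110 (D(v) = -3*√(-255 + 145) = -3*I*√110)
(T - 110275)/(c(-502, 684) + D(-266 - 1*(-328))) = (277951 - 110275)/(-620 - 3*I*√110) = 167676/(-620 - 3*I*√110)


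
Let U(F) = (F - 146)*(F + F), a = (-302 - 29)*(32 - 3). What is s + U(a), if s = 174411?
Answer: 187258921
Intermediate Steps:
a = -9599 (a = -331*29 = -9599)
U(F) = 2*F*(-146 + F) (U(F) = (-146 + F)*(2*F) = 2*F*(-146 + F))
s + U(a) = 174411 + 2*(-9599)*(-146 - 9599) = 174411 + 2*(-9599)*(-9745) = 174411 + 187084510 = 187258921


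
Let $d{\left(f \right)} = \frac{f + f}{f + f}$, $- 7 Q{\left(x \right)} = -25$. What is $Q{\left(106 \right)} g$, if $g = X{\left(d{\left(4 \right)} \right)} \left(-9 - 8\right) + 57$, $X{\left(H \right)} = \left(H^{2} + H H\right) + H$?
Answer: $\frac{150}{7} \approx 21.429$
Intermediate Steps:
$Q{\left(x \right)} = \frac{25}{7}$ ($Q{\left(x \right)} = \left(- \frac{1}{7}\right) \left(-25\right) = \frac{25}{7}$)
$d{\left(f \right)} = 1$ ($d{\left(f \right)} = \frac{2 f}{2 f} = 2 f \frac{1}{2 f} = 1$)
$X{\left(H \right)} = H + 2 H^{2}$ ($X{\left(H \right)} = \left(H^{2} + H^{2}\right) + H = 2 H^{2} + H = H + 2 H^{2}$)
$g = 6$ ($g = 1 \left(1 + 2 \cdot 1\right) \left(-9 - 8\right) + 57 = 1 \left(1 + 2\right) \left(-17\right) + 57 = 1 \cdot 3 \left(-17\right) + 57 = 3 \left(-17\right) + 57 = -51 + 57 = 6$)
$Q{\left(106 \right)} g = \frac{25}{7} \cdot 6 = \frac{150}{7}$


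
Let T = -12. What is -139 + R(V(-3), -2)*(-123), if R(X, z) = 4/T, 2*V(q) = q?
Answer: -98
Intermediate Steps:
V(q) = q/2
R(X, z) = -⅓ (R(X, z) = 4/(-12) = 4*(-1/12) = -⅓)
-139 + R(V(-3), -2)*(-123) = -139 - ⅓*(-123) = -139 + 41 = -98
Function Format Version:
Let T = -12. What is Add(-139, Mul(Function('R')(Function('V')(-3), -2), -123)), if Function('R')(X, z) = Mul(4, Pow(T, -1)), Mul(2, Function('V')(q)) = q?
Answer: -98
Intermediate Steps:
Function('V')(q) = Mul(Rational(1, 2), q)
Function('R')(X, z) = Rational(-1, 3) (Function('R')(X, z) = Mul(4, Pow(-12, -1)) = Mul(4, Rational(-1, 12)) = Rational(-1, 3))
Add(-139, Mul(Function('R')(Function('V')(-3), -2), -123)) = Add(-139, Mul(Rational(-1, 3), -123)) = Add(-139, 41) = -98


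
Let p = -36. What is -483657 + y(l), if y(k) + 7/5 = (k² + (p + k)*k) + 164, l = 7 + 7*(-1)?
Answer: -2417472/5 ≈ -4.8349e+5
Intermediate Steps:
l = 0 (l = 7 - 7 = 0)
y(k) = 813/5 + k² + k*(-36 + k) (y(k) = -7/5 + ((k² + (-36 + k)*k) + 164) = -7/5 + ((k² + k*(-36 + k)) + 164) = -7/5 + (164 + k² + k*(-36 + k)) = 813/5 + k² + k*(-36 + k))
-483657 + y(l) = -483657 + (813/5 - 36*0 + 2*0²) = -483657 + (813/5 + 0 + 2*0) = -483657 + (813/5 + 0 + 0) = -483657 + 813/5 = -2417472/5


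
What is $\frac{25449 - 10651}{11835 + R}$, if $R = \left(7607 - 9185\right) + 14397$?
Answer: $\frac{1057}{1761} \approx 0.60023$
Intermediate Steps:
$R = 12819$ ($R = -1578 + 14397 = 12819$)
$\frac{25449 - 10651}{11835 + R} = \frac{25449 - 10651}{11835 + 12819} = \frac{14798}{24654} = 14798 \cdot \frac{1}{24654} = \frac{1057}{1761}$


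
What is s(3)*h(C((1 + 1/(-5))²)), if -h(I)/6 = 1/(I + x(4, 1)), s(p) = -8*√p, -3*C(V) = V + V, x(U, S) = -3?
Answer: -3600*√3/257 ≈ -24.262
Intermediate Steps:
C(V) = -2*V/3 (C(V) = -(V + V)/3 = -2*V/3)
h(I) = -6/(-3 + I) (h(I) = -6/(I - 3) = -6/(-3 + I))
s(3)*h(C((1 + 1/(-5))²)) = (-8*√3)*(-6/(-3 - 2*(1 + 1/(-5))²/3)) = (-8*√3)*(-6/(-3 - 2*(1 - ⅕)²/3)) = (-8*√3)*(-6/(-3 - 2*(⅘)²/3)) = (-8*√3)*(-6/(-3 - ⅔*16/25)) = (-8*√3)*(-6/(-3 - 32/75)) = (-8*√3)*(-6/(-257/75)) = (-8*√3)*(-6*(-75/257)) = -8*√3*(450/257) = -3600*√3/257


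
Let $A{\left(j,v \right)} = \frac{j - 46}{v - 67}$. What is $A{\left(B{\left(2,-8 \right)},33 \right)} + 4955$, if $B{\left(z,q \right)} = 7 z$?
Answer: $\frac{84251}{17} \approx 4955.9$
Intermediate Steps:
$A{\left(j,v \right)} = \frac{-46 + j}{-67 + v}$
$A{\left(B{\left(2,-8 \right)},33 \right)} + 4955 = \frac{-46 + 7 \cdot 2}{-67 + 33} + 4955 = \frac{-46 + 14}{-34} + 4955 = \left(- \frac{1}{34}\right) \left(-32\right) + 4955 = \frac{16}{17} + 4955 = \frac{84251}{17}$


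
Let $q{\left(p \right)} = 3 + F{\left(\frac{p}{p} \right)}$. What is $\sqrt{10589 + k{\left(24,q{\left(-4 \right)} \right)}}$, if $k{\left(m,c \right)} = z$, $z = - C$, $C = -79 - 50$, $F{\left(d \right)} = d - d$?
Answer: $\sqrt{10718} \approx 103.53$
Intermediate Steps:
$F{\left(d \right)} = 0$
$C = -129$ ($C = -79 - 50 = -129$)
$z = 129$ ($z = \left(-1\right) \left(-129\right) = 129$)
$q{\left(p \right)} = 3$ ($q{\left(p \right)} = 3 + 0 = 3$)
$k{\left(m,c \right)} = 129$
$\sqrt{10589 + k{\left(24,q{\left(-4 \right)} \right)}} = \sqrt{10589 + 129} = \sqrt{10718}$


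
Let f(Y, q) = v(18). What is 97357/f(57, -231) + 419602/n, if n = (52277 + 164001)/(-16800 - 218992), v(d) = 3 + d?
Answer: -1028329256609/2270919 ≈ -4.5283e+5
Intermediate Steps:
n = -108139/117896 (n = 216278/(-235792) = 216278*(-1/235792) = -108139/117896 ≈ -0.91724)
f(Y, q) = 21 (f(Y, q) = 3 + 18 = 21)
97357/f(57, -231) + 419602/n = 97357/21 + 419602/(-108139/117896) = 97357*(1/21) + 419602*(-117896/108139) = 97357/21 - 49469397392/108139 = -1028329256609/2270919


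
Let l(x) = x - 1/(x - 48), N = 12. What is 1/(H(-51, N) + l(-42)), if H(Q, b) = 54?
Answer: 90/1081 ≈ 0.083256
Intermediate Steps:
l(x) = x - 1/(-48 + x)
1/(H(-51, N) + l(-42)) = 1/(54 + (-1 + (-42)² - 48*(-42))/(-48 - 42)) = 1/(54 + (-1 + 1764 + 2016)/(-90)) = 1/(54 - 1/90*3779) = 1/(54 - 3779/90) = 1/(1081/90) = 90/1081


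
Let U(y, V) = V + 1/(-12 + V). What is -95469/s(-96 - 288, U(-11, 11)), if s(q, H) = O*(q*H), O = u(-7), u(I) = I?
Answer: -31823/8960 ≈ -3.5517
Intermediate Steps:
O = -7
s(q, H) = -7*H*q (s(q, H) = -7*q*H = -7*H*q)
-95469/s(-96 - 288, U(-11, 11)) = -95469*(-(-12 + 11)/(7*(-96 - 288)*(1 + 11² - 12*11))) = -95469*(-1/(2688*(1 + 121 - 132))) = -95469/((-7*(-1*(-10))*(-384))) = -95469/((-7*10*(-384))) = -95469/26880 = -95469*1/26880 = -31823/8960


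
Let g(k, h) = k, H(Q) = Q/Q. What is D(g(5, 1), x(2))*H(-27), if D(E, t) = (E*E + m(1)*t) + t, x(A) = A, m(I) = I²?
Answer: 29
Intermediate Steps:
H(Q) = 1
D(E, t) = E² + 2*t (D(E, t) = (E*E + 1²*t) + t = (E² + 1*t) + t = (E² + t) + t = (t + E²) + t = E² + 2*t)
D(g(5, 1), x(2))*H(-27) = (5² + 2*2)*1 = (25 + 4)*1 = 29*1 = 29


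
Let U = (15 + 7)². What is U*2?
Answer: 968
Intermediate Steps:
U = 484 (U = 22² = 484)
U*2 = 484*2 = 968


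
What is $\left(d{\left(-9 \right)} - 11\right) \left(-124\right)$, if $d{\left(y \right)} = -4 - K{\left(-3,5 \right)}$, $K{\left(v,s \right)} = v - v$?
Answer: $1860$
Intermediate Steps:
$K{\left(v,s \right)} = 0$
$d{\left(y \right)} = -4$ ($d{\left(y \right)} = -4 - 0 = -4 + 0 = -4$)
$\left(d{\left(-9 \right)} - 11\right) \left(-124\right) = \left(-4 - 11\right) \left(-124\right) = \left(-15\right) \left(-124\right) = 1860$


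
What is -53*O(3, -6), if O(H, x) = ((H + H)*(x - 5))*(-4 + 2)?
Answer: -6996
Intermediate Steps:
O(H, x) = -4*H*(-5 + x) (O(H, x) = ((2*H)*(-5 + x))*(-2) = (2*H*(-5 + x))*(-2) = -4*H*(-5 + x))
-53*O(3, -6) = -212*3*(5 - 1*(-6)) = -212*3*(5 + 6) = -212*3*11 = -53*132 = -6996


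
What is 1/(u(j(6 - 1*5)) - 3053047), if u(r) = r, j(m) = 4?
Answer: -1/3053043 ≈ -3.2754e-7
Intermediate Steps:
1/(u(j(6 - 1*5)) - 3053047) = 1/(4 - 3053047) = 1/(-3053043) = -1/3053043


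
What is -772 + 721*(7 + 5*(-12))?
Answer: -38985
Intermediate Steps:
-772 + 721*(7 + 5*(-12)) = -772 + 721*(7 - 60) = -772 + 721*(-53) = -772 - 38213 = -38985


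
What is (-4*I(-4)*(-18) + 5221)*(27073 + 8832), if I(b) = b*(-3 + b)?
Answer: 259844485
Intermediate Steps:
(-4*I(-4)*(-18) + 5221)*(27073 + 8832) = (-(-16)*(-3 - 4)*(-18) + 5221)*(27073 + 8832) = (-(-16)*(-7)*(-18) + 5221)*35905 = (-4*28*(-18) + 5221)*35905 = (-112*(-18) + 5221)*35905 = (2016 + 5221)*35905 = 7237*35905 = 259844485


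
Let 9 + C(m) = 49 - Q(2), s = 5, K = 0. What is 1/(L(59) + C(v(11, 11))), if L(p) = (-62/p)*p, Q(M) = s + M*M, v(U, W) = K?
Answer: -1/31 ≈ -0.032258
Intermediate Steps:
v(U, W) = 0
Q(M) = 5 + M**2 (Q(M) = 5 + M*M = 5 + M**2)
L(p) = -62
C(m) = 31 (C(m) = -9 + (49 - (5 + 2**2)) = -9 + (49 - (5 + 4)) = -9 + (49 - 1*9) = -9 + (49 - 9) = -9 + 40 = 31)
1/(L(59) + C(v(11, 11))) = 1/(-62 + 31) = 1/(-31) = -1/31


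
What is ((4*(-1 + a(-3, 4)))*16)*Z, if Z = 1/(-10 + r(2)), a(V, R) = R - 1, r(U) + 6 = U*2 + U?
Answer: -64/5 ≈ -12.800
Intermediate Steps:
r(U) = -6 + 3*U (r(U) = -6 + (U*2 + U) = -6 + (2*U + U) = -6 + 3*U)
a(V, R) = -1 + R
Z = -⅒ (Z = 1/(-10 + (-6 + 3*2)) = 1/(-10 + (-6 + 6)) = 1/(-10 + 0) = 1/(-10) = -⅒ ≈ -0.10000)
((4*(-1 + a(-3, 4)))*16)*Z = ((4*(-1 + (-1 + 4)))*16)*(-⅒) = ((4*(-1 + 3))*16)*(-⅒) = ((4*2)*16)*(-⅒) = (8*16)*(-⅒) = 128*(-⅒) = -64/5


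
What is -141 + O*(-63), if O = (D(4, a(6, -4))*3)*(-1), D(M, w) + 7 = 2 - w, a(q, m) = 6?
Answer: -2220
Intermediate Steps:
D(M, w) = -5 - w (D(M, w) = -7 + (2 - w) = -5 - w)
O = 33 (O = ((-5 - 1*6)*3)*(-1) = ((-5 - 6)*3)*(-1) = -11*3*(-1) = -33*(-1) = 33)
-141 + O*(-63) = -141 + 33*(-63) = -141 - 2079 = -2220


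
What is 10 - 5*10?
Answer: -40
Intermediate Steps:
10 - 5*10 = 10 - 50 = -40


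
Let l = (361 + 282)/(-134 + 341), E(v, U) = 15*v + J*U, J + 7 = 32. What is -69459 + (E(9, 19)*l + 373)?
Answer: -13908572/207 ≈ -67191.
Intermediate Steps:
J = 25 (J = -7 + 32 = 25)
E(v, U) = 15*v + 25*U
l = 643/207 ≈ 3.1063
-69459 + (E(9, 19)*l + 373) = -69459 + ((15*9 + 25*19)*(643/207) + 373) = -69459 + ((135 + 475)*(643/207) + 373) = -69459 + (610*(643/207) + 373) = -69459 + (392230/207 + 373) = -69459 + 469441/207 = -13908572/207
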